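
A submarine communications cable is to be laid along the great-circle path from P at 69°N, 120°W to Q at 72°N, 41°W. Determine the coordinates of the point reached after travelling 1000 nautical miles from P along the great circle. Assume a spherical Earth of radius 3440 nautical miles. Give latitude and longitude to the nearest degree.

≈ 75°N, 67°W

Convert each endpoint to a unit vector on the sphere (x = cos φ cos λ, y = cos φ sin λ, z = sin φ).
The central angle between the endpoints is δ = arccos(p₁·p₂) ≈ 0.430 rad (24.6°). The total great-circle distance is δ·R ≈ 0.430 × 3440 ≈ 1479 nmi, so the target fraction is f = 1000/1479 ≈ 0.676.
Interpolate at f ≈ 0.676 with slerp weights a = sin((1−f)δ)/sin δ ≈ 0.333, b = sin(fδ)/sin δ ≈ 0.688.
p = a·p₁ + b·p₂ ≈ (0.101, -0.243, 0.965); φ = arcsin(p_z) ≈ 74.76°, λ = atan2(p_y, p_x) ≈ -67.46°.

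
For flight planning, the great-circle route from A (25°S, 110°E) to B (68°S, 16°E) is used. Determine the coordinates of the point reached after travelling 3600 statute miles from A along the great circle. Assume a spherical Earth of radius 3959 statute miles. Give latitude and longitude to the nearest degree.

≈ (66°S, 58°E)

Convert each endpoint to a unit vector on the sphere (x = cos φ cos λ, y = cos φ sin λ, z = sin φ).
The central angle between the endpoints is δ = arccos(p₁·p₂) ≈ 1.194 rad (68.4°). The total great-circle distance is δ·R ≈ 1.194 × 3959 ≈ 4726 mi, so the target fraction is f = 3600/4726 ≈ 0.762.
Interpolate at f ≈ 0.762 with slerp weights a = sin((1−f)δ)/sin δ ≈ 0.302, b = sin(fδ)/sin δ ≈ 0.849.
p = a·p₁ + b·p₂ ≈ (0.212, 0.345, -0.914); φ = arcsin(p_z) ≈ -66.13°, λ = atan2(p_y, p_x) ≈ 58.40°.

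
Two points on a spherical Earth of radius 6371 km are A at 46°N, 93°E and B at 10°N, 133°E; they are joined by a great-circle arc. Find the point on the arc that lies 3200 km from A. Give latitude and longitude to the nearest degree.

Convert each endpoint to a unit vector on the sphere (x = cos φ cos λ, y = cos φ sin λ, z = sin φ).
The central angle between the endpoints is δ = arccos(p₁·p₂) ≈ 0.865 rad (49.5°). The total great-circle distance is δ·R ≈ 0.865 × 6371 ≈ 5508 km, so the target fraction is f = 3200/5508 ≈ 0.581.
Interpolate at f ≈ 0.581 with slerp weights a = sin((1−f)δ)/sin δ ≈ 0.466, b = sin(fδ)/sin δ ≈ 0.633.
p = a·p₁ + b·p₂ ≈ (-0.442, 0.779, 0.445); φ = arcsin(p_z) ≈ 26.42°, λ = atan2(p_y, p_x) ≈ 119.57°.

≈ 26°N, 120°E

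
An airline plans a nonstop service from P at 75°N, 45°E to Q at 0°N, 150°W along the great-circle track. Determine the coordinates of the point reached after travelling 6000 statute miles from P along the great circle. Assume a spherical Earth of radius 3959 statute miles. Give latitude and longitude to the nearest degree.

Write both endpoints as unit vectors p₁, p₂ with components (cos φ cos λ, cos φ sin λ, sin φ).
The central angle between the endpoints is δ = arccos(p₁·p₂) ≈ 1.823 rad (104.5°). The total great-circle distance is δ·R ≈ 1.823 × 3959 ≈ 7219 mi, so the target fraction is f = 6000/7219 ≈ 0.831.
Interpolate at f ≈ 0.831 with slerp weights a = sin((1−f)δ)/sin δ ≈ 0.313, b = sin(fδ)/sin δ ≈ 1.031.
p = a·p₁ + b·p₂ ≈ (-0.836, -0.458, 0.302); φ = arcsin(p_z) ≈ 17.60°, λ = atan2(p_y, p_x) ≈ -151.26°.

≈ 18°N, 151°W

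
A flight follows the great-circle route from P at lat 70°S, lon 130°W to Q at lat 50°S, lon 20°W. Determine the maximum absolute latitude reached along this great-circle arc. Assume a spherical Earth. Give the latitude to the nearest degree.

≈ 74°S

The great circle lies in the plane with unit normal n̂ = (p₁ × p₂)/|p₁ × p₂|.
Here n̂_z ≈ +0.270; the vertex latitude is φ_max = arccos|n̂_z| ≈ 74.3°.
Check via Clairaut: cos φ_max = |cos φ₁| · sin C = cos(70.0°)·sin(127.8°) ≈ 0.270, again giving ≈ 74.3°.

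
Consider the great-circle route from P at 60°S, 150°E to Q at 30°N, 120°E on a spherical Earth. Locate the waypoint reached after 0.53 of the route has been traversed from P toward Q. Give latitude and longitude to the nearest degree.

≈ 13°S, 130°E

Convert each endpoint to a unit vector on the sphere (x = cos φ cos λ, y = cos φ sin λ, z = sin φ).
The central angle between the endpoints is δ = arccos(p₁·p₂) ≈ 1.629 rad (93.3°).
Interpolate at f = 0.53 with slerp weights a = sin((1−f)δ)/sin δ ≈ 0.694, b = sin(fδ)/sin δ ≈ 0.761.
p = a·p₁ + b·p₂ ≈ (-0.630, 0.744, -0.220); φ = arcsin(p_z) ≈ -12.74°, λ = atan2(p_y, p_x) ≈ 130.25°.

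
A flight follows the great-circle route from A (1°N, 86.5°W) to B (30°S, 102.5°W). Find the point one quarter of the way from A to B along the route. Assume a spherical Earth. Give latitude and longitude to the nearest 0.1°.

≈ (6.8°S, 90.2°W)

Convert each endpoint to a unit vector on the sphere (x = cos φ cos λ, y = cos φ sin λ, z = sin φ).
The central angle between the endpoints is δ = arccos(p₁·p₂) ≈ 0.603 rad (34.6°).
Interpolate at f = 1/4 with slerp weights a = sin((1−f)δ)/sin δ ≈ 0.771, b = sin(fδ)/sin δ ≈ 0.265.
p = a·p₁ + b·p₂ ≈ (-0.003, -0.993, -0.119); φ = arcsin(p_z) ≈ -6.83°, λ = atan2(p_y, p_x) ≈ -90.15°.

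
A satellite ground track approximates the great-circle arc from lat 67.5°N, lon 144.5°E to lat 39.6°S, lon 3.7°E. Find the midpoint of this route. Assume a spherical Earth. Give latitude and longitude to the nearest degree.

≈ lat 28°N, lon 31°E

From cos δ = sin φ₁ sin φ₂ + cos φ₁ cos φ₂ cos Δλ, the central angle is δ ≈ 2.528 rad (144.8°).
Interpolate at f = 1/2 with slerp weights a = sin((1−f)δ)/sin δ ≈ 1.655, b = sin(fδ)/sin δ ≈ 1.655.
p = a·p₁ + b·p₂ ≈ (0.757, 0.450, 0.474); φ = arcsin(p_z) ≈ 28.30°, λ = atan2(p_y, p_x) ≈ 30.74°.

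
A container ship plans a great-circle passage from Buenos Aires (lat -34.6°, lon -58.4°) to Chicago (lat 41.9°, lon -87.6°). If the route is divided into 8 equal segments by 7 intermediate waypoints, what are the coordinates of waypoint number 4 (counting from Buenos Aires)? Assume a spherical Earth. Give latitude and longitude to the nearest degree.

≈ lat 4°, lon -72°

From cos δ = sin φ₁ sin φ₂ + cos φ₁ cos φ₂ cos Δλ, the central angle is δ ≈ 1.415 rad (81.0°).
Interpolate at f = 4/8 with slerp weights a = sin((1−f)δ)/sin δ ≈ 0.658, b = sin(fδ)/sin δ ≈ 0.658.
p = a·p₁ + b·p₂ ≈ (0.304, -0.950, 0.066); φ = arcsin(p_z) ≈ 3.77°, λ = atan2(p_y, p_x) ≈ -72.25°.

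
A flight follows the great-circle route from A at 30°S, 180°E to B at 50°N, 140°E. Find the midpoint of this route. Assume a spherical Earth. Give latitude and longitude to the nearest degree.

Convert each endpoint to a unit vector on the sphere (x = cos φ cos λ, y = cos φ sin λ, z = sin φ).
The central angle between the endpoints is δ = arccos(p₁·p₂) ≈ 1.527 rad (87.5°).
Interpolate at f = 1/2 with slerp weights a = sin((1−f)δ)/sin δ ≈ 0.692, b = sin(fδ)/sin δ ≈ 0.692.
p = a·p₁ + b·p₂ ≈ (-0.940, 0.286, 0.184); φ = arcsin(p_z) ≈ 10.61°, λ = atan2(p_y, p_x) ≈ 163.08°.

≈ 11°N, 163°E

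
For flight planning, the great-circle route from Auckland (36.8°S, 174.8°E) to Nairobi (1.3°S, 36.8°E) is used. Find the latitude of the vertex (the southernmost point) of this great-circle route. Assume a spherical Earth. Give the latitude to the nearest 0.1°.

≈ 48.8°S

The great circle lies in the plane with unit normal n̂ = (p₁ × p₂)/|p₁ × p₂|.
Here n̂_z ≈ -0.658; the vertex latitude is φ_max = arccos|n̂_z| ≈ 48.8°.
Check via Clairaut: cos φ_max = |cos φ₁| · sin C = cos(36.8°)·sin(124.7°) ≈ 0.658, again giving ≈ 48.8°.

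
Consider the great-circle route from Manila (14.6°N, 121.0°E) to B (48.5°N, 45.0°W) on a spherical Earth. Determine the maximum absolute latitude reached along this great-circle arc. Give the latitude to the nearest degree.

≈ 80°N

The great circle lies in the plane with unit normal n̂ = (p₁ × p₂)/|p₁ × p₂|.
Here n̂_z ≈ -0.172; the vertex latitude is φ_max = arccos|n̂_z| ≈ 80.1°.
Check via Clairaut: cos φ_max = |cos φ₁| · sin C = cos(14.6°)·sin(10.2°) ≈ 0.172, again giving ≈ 80.1°.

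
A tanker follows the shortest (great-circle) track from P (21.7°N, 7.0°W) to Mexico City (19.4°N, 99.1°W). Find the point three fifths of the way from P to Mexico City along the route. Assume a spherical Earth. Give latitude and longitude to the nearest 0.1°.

≈ (27.8°N, 63.1°W)

From cos δ = sin φ₁ sin φ₂ + cos φ₁ cos φ₂ cos Δλ, the central angle is δ ≈ 1.480 rad (84.8°).
Interpolate at f = 3/5 with slerp weights a = sin((1−f)δ)/sin δ ≈ 0.560, b = sin(fδ)/sin δ ≈ 0.779.
p = a·p₁ + b·p₂ ≈ (0.401, -0.789, 0.466); φ = arcsin(p_z) ≈ 27.77°, λ = atan2(p_y, p_x) ≈ -63.09°.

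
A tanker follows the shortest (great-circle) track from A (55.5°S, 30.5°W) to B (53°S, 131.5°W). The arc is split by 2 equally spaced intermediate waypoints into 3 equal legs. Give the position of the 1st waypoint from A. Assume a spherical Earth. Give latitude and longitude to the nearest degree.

Write both endpoints as unit vectors p₁, p₂ with components (cos φ cos λ, cos φ sin λ, sin φ).
The central angle between the endpoints is δ = arccos(p₁·p₂) ≈ 0.936 rad (53.6°).
Interpolate at f = 1/3 with slerp weights a = sin((1−f)δ)/sin δ ≈ 0.726, b = sin(fδ)/sin δ ≈ 0.381.
p = a·p₁ + b·p₂ ≈ (0.202, -0.380, -0.902); φ = arcsin(p_z) ≈ -64.48°, λ = atan2(p_y, p_x) ≈ -62.02°.

≈ (64°S, 62°W)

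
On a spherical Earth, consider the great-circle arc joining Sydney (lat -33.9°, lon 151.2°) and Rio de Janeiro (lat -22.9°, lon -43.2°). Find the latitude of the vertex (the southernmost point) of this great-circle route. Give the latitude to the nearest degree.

≈ -77°

The great circle lies in the plane with unit normal n̂ = (p₁ × p₂)/|p₁ × p₂|.
Here n̂_z ≈ +0.223; the vertex latitude is φ_max = arccos|n̂_z| ≈ 77.1°.
Check via Clairaut: cos φ_max = |cos φ₁| · sin C = cos(33.9°)·sin(164.4°) ≈ 0.223, again giving ≈ 77.1°.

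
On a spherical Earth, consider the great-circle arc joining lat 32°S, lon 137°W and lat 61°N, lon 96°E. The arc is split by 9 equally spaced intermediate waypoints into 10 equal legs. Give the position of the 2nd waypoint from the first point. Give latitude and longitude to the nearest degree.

The haversine formula gives a central angle δ ≈ 2.362 rad (135.3°) between the endpoints.
Interpolate at f = 2/10 with slerp weights a = sin((1−f)δ)/sin δ ≈ 1.350, b = sin(fδ)/sin δ ≈ 0.647.
p = a·p₁ + b·p₂ ≈ (-0.870, -0.469, -0.150); φ = arcsin(p_z) ≈ -8.62°, λ = atan2(p_y, p_x) ≈ -151.67°.

≈ lat 9°S, lon 152°W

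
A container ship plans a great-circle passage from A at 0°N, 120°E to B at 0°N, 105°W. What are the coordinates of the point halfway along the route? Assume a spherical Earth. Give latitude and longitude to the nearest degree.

≈ 0°N, 172°W

Write both endpoints as unit vectors p₁, p₂ with components (cos φ cos λ, cos φ sin λ, sin φ).
The central angle between the endpoints is δ = arccos(p₁·p₂) ≈ 2.356 rad (135.0°).
Interpolate at f = 1/2 with slerp weights a = sin((1−f)δ)/sin δ ≈ 1.307, b = sin(fδ)/sin δ ≈ 1.307.
p = a·p₁ + b·p₂ ≈ (-0.991, -0.131, 0.000); φ = arcsin(p_z) ≈ 0.00°, λ = atan2(p_y, p_x) ≈ -172.50°.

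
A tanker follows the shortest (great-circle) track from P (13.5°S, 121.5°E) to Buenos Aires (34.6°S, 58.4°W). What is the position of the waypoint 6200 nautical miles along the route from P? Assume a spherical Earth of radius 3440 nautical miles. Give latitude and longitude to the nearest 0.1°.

≈ (63.2°S, 58.3°W)

The haversine formula gives a central angle δ ≈ 2.302 rad (131.9°) between the endpoints. The total great-circle distance is δ·R ≈ 2.302 × 3440 ≈ 7919 nmi, so the target fraction is f = 6200/7919 ≈ 0.783.
Interpolate at f ≈ 0.783 with slerp weights a = sin((1−f)δ)/sin δ ≈ 0.644, b = sin(fδ)/sin δ ≈ 1.308.
p = a·p₁ + b·p₂ ≈ (0.237, -0.383, -0.893); φ = arcsin(p_z) ≈ -63.23°, λ = atan2(p_y, p_x) ≈ -58.26°.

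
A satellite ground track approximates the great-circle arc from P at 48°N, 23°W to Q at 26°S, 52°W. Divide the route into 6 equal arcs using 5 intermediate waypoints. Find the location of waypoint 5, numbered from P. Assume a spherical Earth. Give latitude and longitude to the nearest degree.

≈ 14°S, 48°W

Write both endpoints as unit vectors p₁, p₂ with components (cos φ cos λ, cos φ sin λ, sin φ).
The central angle between the endpoints is δ = arccos(p₁·p₂) ≈ 1.369 rad (78.4°).
Interpolate at f = 5/6 with slerp weights a = sin((1−f)δ)/sin δ ≈ 0.231, b = sin(fδ)/sin δ ≈ 0.928.
p = a·p₁ + b·p₂ ≈ (0.656, -0.718, -0.235); φ = arcsin(p_z) ≈ -13.60°, λ = atan2(p_y, p_x) ≈ -47.58°.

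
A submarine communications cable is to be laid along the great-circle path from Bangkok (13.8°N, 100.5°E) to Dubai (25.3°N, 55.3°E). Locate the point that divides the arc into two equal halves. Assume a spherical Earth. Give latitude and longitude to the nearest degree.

≈ 21°N, 79°E

The haversine formula gives a central angle δ ≈ 0.766 rad (43.9°) between the endpoints.
Interpolate at f = 1/2 with slerp weights a = sin((1−f)δ)/sin δ ≈ 0.539, b = sin(fδ)/sin δ ≈ 0.539.
p = a·p₁ + b·p₂ ≈ (0.182, 0.915, 0.359); φ = arcsin(p_z) ≈ 21.04°, λ = atan2(p_y, p_x) ≈ 78.75°.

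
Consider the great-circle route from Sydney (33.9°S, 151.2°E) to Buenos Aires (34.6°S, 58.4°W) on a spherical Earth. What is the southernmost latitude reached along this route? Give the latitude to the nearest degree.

≈ 69°S

The great circle lies in the plane with unit normal n̂ = (p₁ × p₂)/|p₁ × p₂|.
Here n̂_z ≈ +0.351; the vertex latitude is φ_max = arccos|n̂_z| ≈ 69.4°.
Check via Clairaut: cos φ_max = |cos φ₁| · sin C = cos(33.9°)·sin(155.0°) ≈ 0.351, again giving ≈ 69.4°.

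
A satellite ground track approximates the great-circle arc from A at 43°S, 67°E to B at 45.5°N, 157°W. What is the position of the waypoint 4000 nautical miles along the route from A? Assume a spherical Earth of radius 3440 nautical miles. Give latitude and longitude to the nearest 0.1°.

≈ 2.3°S, 126.6°E

The haversine formula gives a central angle δ ≈ 2.597 rad (148.8°) between the endpoints. The total great-circle distance is δ·R ≈ 2.597 × 3440 ≈ 8933 nmi, so the target fraction is f = 4000/8933 ≈ 0.448.
Interpolate at f ≈ 0.448 with slerp weights a = sin((1−f)δ)/sin δ ≈ 1.911, b = sin(fδ)/sin δ ≈ 1.771.
p = a·p₁ + b·p₂ ≈ (-0.596, 0.802, -0.040); φ = arcsin(p_z) ≈ -2.31°, λ = atan2(p_y, p_x) ≈ 126.65°.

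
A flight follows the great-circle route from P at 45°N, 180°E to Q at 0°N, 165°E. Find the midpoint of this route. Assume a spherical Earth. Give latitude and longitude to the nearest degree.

≈ 23°N, 171°E

Convert each endpoint to a unit vector on the sphere (x = cos φ cos λ, y = cos φ sin λ, z = sin φ).
The central angle between the endpoints is δ = arccos(p₁·p₂) ≈ 0.819 rad (46.9°).
Interpolate at f = 1/2 with slerp weights a = sin((1−f)δ)/sin δ ≈ 0.545, b = sin(fδ)/sin δ ≈ 0.545.
p = a·p₁ + b·p₂ ≈ (-0.912, 0.141, 0.385); φ = arcsin(p_z) ≈ 22.67°, λ = atan2(p_y, p_x) ≈ 171.21°.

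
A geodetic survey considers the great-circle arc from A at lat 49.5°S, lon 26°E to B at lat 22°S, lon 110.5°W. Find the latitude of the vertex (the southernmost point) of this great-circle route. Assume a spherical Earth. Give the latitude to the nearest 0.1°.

The great circle lies in the plane with unit normal n̂ = (p₁ × p₂)/|p₁ × p₂|.
Here n̂_z ≈ -0.419; the vertex latitude is φ_max = arccos|n̂_z| ≈ 65.2°.
Check via Clairaut: cos φ_max = |cos φ₁| · sin C = cos(49.5°)·sin(139.8°) ≈ 0.419, again giving ≈ 65.2°.

≈ 65.2°S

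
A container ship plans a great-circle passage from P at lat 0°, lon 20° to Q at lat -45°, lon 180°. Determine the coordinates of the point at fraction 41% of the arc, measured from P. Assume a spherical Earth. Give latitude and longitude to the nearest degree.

From cos δ = sin φ₁ sin φ₂ + cos φ₁ cos φ₂ cos Δλ, the central angle is δ ≈ 2.298 rad (131.6°).
Interpolate at f = 0.41 with slerp weights a = sin((1−f)δ)/sin δ ≈ 1.307, b = sin(fδ)/sin δ ≈ 1.082.
p = a·p₁ + b·p₂ ≈ (0.463, 0.447, -0.765); φ = arcsin(p_z) ≈ -49.93°, λ = atan2(p_y, p_x) ≈ 43.99°.

≈ lat -50°, lon 44°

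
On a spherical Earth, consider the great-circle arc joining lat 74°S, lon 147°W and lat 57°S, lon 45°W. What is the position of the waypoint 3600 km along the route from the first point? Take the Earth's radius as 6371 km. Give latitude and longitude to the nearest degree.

From cos δ = sin φ₁ sin φ₂ + cos φ₁ cos φ₂ cos Δλ, the central angle is δ ≈ 0.684 rad (39.2°). The total great-circle distance is δ·R ≈ 0.684 × 6371 ≈ 4359 km, so the target fraction is f = 3600/4359 ≈ 0.826.
Interpolate at f ≈ 0.826 with slerp weights a = sin((1−f)δ)/sin δ ≈ 0.188, b = sin(fδ)/sin δ ≈ 0.847.
p = a·p₁ + b·p₂ ≈ (0.283, -0.355, -0.891); φ = arcsin(p_z) ≈ -63.03°, λ = atan2(p_y, p_x) ≈ -51.42°.

≈ lat 63°S, lon 51°W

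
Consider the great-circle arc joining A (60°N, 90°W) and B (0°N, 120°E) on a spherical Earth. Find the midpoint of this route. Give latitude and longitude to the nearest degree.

≈ (54°N, 144°E)

Convert each endpoint to a unit vector on the sphere (x = cos φ cos λ, y = cos φ sin λ, z = sin φ).
The central angle between the endpoints is δ = arccos(p₁·p₂) ≈ 2.019 rad (115.7°).
Interpolate at f = 1/2 with slerp weights a = sin((1−f)δ)/sin δ ≈ 0.939, b = sin(fδ)/sin δ ≈ 0.939.
p = a·p₁ + b·p₂ ≈ (-0.470, 0.344, 0.813); φ = arcsin(p_z) ≈ 54.42°, λ = atan2(p_y, p_x) ≈ 143.79°.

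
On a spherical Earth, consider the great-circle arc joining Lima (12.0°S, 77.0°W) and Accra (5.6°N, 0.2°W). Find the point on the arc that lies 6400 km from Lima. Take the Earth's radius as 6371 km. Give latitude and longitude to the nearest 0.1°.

Write both endpoints as unit vectors p₁, p₂ with components (cos φ cos λ, cos φ sin λ, sin φ).
The central angle between the endpoints is δ = arccos(p₁·p₂) ≈ 1.367 rad (78.3°). The total great-circle distance is δ·R ≈ 1.367 × 6371 ≈ 8712 km, so the target fraction is f = 6400/8712 ≈ 0.735.
Interpolate at f ≈ 0.735 with slerp weights a = sin((1−f)δ)/sin δ ≈ 0.362, b = sin(fδ)/sin δ ≈ 0.862.
p = a·p₁ + b·p₂ ≈ (0.937, -0.348, 0.009); φ = arcsin(p_z) ≈ 0.50°, λ = atan2(p_y, p_x) ≈ -20.39°.

≈ 0.5°N, 20.4°W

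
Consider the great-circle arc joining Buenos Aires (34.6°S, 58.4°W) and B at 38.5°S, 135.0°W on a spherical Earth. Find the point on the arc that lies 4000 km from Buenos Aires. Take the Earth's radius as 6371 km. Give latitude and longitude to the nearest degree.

The haversine formula gives a central angle δ ≈ 1.044 rad (59.8°) between the endpoints. The total great-circle distance is δ·R ≈ 1.044 × 6371 ≈ 6651 km, so the target fraction is f = 4000/6651 ≈ 0.601.
Interpolate at f ≈ 0.601 with slerp weights a = sin((1−f)δ)/sin δ ≈ 0.468, b = sin(fδ)/sin δ ≈ 0.680.
p = a·p₁ + b·p₂ ≈ (-0.174, -0.704, -0.689); φ = arcsin(p_z) ≈ -43.52°, λ = atan2(p_y, p_x) ≈ -103.91°.

≈ 44°S, 104°W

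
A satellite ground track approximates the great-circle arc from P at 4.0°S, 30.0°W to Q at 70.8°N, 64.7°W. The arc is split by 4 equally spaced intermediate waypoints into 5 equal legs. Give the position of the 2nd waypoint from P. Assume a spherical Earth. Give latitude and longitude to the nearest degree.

From cos δ = sin φ₁ sin φ₂ + cos φ₁ cos φ₂ cos Δλ, the central angle is δ ≈ 1.366 rad (78.2°).
Interpolate at f = 2/5 with slerp weights a = sin((1−f)δ)/sin δ ≈ 0.746, b = sin(fδ)/sin δ ≈ 0.531.
p = a·p₁ + b·p₂ ≈ (0.719, -0.530, 0.449); φ = arcsin(p_z) ≈ 26.68°, λ = atan2(p_y, p_x) ≈ -36.38°.

≈ 27°N, 36°W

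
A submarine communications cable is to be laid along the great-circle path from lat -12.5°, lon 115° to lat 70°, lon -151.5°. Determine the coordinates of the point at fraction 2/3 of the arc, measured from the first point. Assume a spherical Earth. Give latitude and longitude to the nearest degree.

≈ lat 51°, lon 146°

Convert each endpoint to a unit vector on the sphere (x = cos φ cos λ, y = cos φ sin λ, z = sin φ).
The central angle between the endpoints is δ = arccos(p₁·p₂) ≈ 1.796 rad (102.9°).
Interpolate at f = 2/3 with slerp weights a = sin((1−f)δ)/sin δ ≈ 0.578, b = sin(fδ)/sin δ ≈ 0.955.
p = a·p₁ + b·p₂ ≈ (-0.526, 0.356, 0.773); φ = arcsin(p_z) ≈ 50.59°, λ = atan2(p_y, p_x) ≈ 145.91°.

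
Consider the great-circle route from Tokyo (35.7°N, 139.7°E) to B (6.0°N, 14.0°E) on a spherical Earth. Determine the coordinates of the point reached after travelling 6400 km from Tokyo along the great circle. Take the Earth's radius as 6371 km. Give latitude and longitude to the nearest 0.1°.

Write both endpoints as unit vectors p₁, p₂ with components (cos φ cos λ, cos φ sin λ, sin φ).
The central angle between the endpoints is δ = arccos(p₁·p₂) ≈ 1.994 rad (114.2°). The total great-circle distance is δ·R ≈ 1.994 × 6371 ≈ 12701 km, so the target fraction is f = 6400/12701 ≈ 0.504.
Interpolate at f ≈ 0.504 with slerp weights a = sin((1−f)δ)/sin δ ≈ 0.916, b = sin(fδ)/sin δ ≈ 0.925.
p = a·p₁ + b·p₂ ≈ (0.326, 0.704, 0.631); φ = arcsin(p_z) ≈ 39.15°, λ = atan2(p_y, p_x) ≈ 65.18°.

≈ (39.1°N, 65.2°E)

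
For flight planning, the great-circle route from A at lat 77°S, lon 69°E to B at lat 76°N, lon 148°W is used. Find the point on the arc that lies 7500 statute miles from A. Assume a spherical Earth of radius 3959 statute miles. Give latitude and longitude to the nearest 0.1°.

≈ lat 20.7°N, lon 151.9°E

The haversine formula gives a central angle δ ≈ 2.992 rad (171.5°) between the endpoints. The total great-circle distance is δ·R ≈ 2.992 × 3959 ≈ 11847 mi, so the target fraction is f = 7500/11847 ≈ 0.633.
Interpolate at f ≈ 0.633 with slerp weights a = sin((1−f)δ)/sin δ ≈ 5.989, b = sin(fδ)/sin δ ≈ 6.378.
p = a·p₁ + b·p₂ ≈ (-0.826, 0.440, 0.353); φ = arcsin(p_z) ≈ 20.67°, λ = atan2(p_y, p_x) ≈ 151.94°.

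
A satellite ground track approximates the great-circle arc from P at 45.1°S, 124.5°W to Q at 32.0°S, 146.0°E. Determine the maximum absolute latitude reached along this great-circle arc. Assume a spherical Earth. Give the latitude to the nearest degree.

The great circle lies in the plane with unit normal n̂ = (p₁ × p₂)/|p₁ × p₂|.
Here n̂_z ≈ -0.647; the vertex latitude is φ_max = arccos|n̂_z| ≈ 49.7°.
Check via Clairaut: cos φ_max = |cos φ₁| · sin C = cos(45.1°)·sin(113.5°) ≈ 0.647, again giving ≈ 49.7°.

≈ 50°S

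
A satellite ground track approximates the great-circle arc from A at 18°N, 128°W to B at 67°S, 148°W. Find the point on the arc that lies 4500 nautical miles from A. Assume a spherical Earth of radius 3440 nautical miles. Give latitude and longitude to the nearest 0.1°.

From cos δ = sin φ₁ sin φ₂ + cos φ₁ cos φ₂ cos Δλ, the central angle is δ ≈ 1.506 rad (86.3°). The total great-circle distance is δ·R ≈ 1.506 × 3440 ≈ 5181 nmi, so the target fraction is f = 4500/5181 ≈ 0.869.
Interpolate at f ≈ 0.869 with slerp weights a = sin((1−f)δ)/sin δ ≈ 0.197, b = sin(fδ)/sin δ ≈ 0.968.
p = a·p₁ + b·p₂ ≈ (-0.436, -0.348, -0.830); φ = arcsin(p_z) ≈ -56.09°, λ = atan2(p_y, p_x) ≈ -141.40°.

≈ 56.1°S, 141.4°W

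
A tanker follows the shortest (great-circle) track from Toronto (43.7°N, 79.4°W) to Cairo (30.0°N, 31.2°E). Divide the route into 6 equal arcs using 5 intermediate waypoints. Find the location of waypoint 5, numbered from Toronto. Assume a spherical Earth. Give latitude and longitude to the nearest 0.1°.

≈ 39.5°N, 19.0°E

Convert each endpoint to a unit vector on the sphere (x = cos φ cos λ, y = cos φ sin λ, z = sin φ).
The central angle between the endpoints is δ = arccos(p₁·p₂) ≈ 1.445 rad (82.8°).
Interpolate at f = 5/6 with slerp weights a = sin((1−f)δ)/sin δ ≈ 0.240, b = sin(fδ)/sin δ ≈ 0.941.
p = a·p₁ + b·p₂ ≈ (0.729, 0.251, 0.637); φ = arcsin(p_z) ≈ 39.54°, λ = atan2(p_y, p_x) ≈ 19.02°.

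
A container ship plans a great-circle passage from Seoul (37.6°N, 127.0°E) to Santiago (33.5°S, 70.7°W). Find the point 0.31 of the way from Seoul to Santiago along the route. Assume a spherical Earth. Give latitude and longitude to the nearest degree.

The haversine formula gives a central angle δ ≈ 2.881 rad (165.1°) between the endpoints.
Interpolate at f = 0.31 with slerp weights a = sin((1−f)δ)/sin δ ≈ 3.545, b = sin(fδ)/sin δ ≈ 3.020.
p = a·p₁ + b·p₂ ≈ (-0.858, -0.134, 0.496); φ = arcsin(p_z) ≈ 29.74°, λ = atan2(p_y, p_x) ≈ -171.13°.

≈ 30°N, 171°W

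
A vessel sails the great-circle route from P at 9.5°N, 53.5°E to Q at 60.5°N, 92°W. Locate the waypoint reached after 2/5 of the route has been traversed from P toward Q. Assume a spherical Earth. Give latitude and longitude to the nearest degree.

The haversine formula gives a central angle δ ≈ 1.830 rad (104.9°) between the endpoints.
Interpolate at f = 2/5 with slerp weights a = sin((1−f)δ)/sin δ ≈ 0.921, b = sin(fδ)/sin δ ≈ 0.692.
p = a·p₁ + b·p₂ ≈ (0.529, 0.390, 0.754); φ = arcsin(p_z) ≈ 48.94°, λ = atan2(p_y, p_x) ≈ 36.42°.

≈ 49°N, 36°E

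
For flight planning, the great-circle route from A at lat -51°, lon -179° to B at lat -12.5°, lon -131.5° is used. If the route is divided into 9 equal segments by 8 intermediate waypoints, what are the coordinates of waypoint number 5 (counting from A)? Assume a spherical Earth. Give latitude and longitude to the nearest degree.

Write both endpoints as unit vectors p₁, p₂ with components (cos φ cos λ, cos φ sin λ, sin φ).
The central angle between the endpoints is δ = arccos(p₁·p₂) ≈ 0.948 rad (54.3°).
Interpolate at f = 5/9 with slerp weights a = sin((1−f)δ)/sin δ ≈ 0.504, b = sin(fδ)/sin δ ≈ 0.619.
p = a·p₁ + b·p₂ ≈ (-0.717, -0.458, -0.525); φ = arcsin(p_z) ≈ -31.68°, λ = atan2(p_y, p_x) ≈ -147.43°.

≈ lat -32°, lon -147°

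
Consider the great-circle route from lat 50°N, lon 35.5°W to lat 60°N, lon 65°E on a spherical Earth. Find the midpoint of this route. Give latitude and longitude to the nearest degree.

≈ lat 66°N, lon 6°E

The haversine formula gives a central angle δ ≈ 0.921 rad (52.8°) between the endpoints.
Interpolate at f = 1/2 with slerp weights a = sin((1−f)δ)/sin δ ≈ 0.558, b = sin(fδ)/sin δ ≈ 0.558.
p = a·p₁ + b·p₂ ≈ (0.410, 0.045, 0.911); φ = arcsin(p_z) ≈ 65.64°, λ = atan2(p_y, p_x) ≈ 6.21°.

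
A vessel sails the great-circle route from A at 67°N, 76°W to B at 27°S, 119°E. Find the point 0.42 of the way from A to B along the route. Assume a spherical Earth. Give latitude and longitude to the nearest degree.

≈ 53°N, 133°E

From cos δ = sin φ₁ sin φ₂ + cos φ₁ cos φ₂ cos Δλ, the central angle is δ ≈ 2.425 rad (139.0°).
Interpolate at f = 0.42 with slerp weights a = sin((1−f)δ)/sin δ ≈ 1.502, b = sin(fδ)/sin δ ≈ 1.296.
p = a·p₁ + b·p₂ ≈ (-0.418, 0.441, 0.794); φ = arcsin(p_z) ≈ 52.59°, λ = atan2(p_y, p_x) ≈ 133.48°.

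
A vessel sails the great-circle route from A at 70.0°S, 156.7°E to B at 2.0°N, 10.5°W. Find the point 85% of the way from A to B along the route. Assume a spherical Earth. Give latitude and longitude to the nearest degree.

≈ 15°S, 9°W

Convert each endpoint to a unit vector on the sphere (x = cos φ cos λ, y = cos φ sin λ, z = sin φ).
The central angle between the endpoints is δ = arccos(p₁·p₂) ≈ 1.946 rad (111.5°).
Interpolate at f = 0.85 with slerp weights a = sin((1−f)δ)/sin δ ≈ 0.309, b = sin(fδ)/sin δ ≈ 1.071.
p = a·p₁ + b·p₂ ≈ (0.955, -0.153, -0.253); φ = arcsin(p_z) ≈ -14.66°, λ = atan2(p_y, p_x) ≈ -9.11°.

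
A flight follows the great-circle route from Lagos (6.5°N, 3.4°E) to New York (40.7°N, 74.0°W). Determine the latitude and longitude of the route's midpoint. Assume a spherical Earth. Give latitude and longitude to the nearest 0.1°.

≈ (29.1°N, 29.2°W)

Convert each endpoint to a unit vector on the sphere (x = cos φ cos λ, y = cos φ sin λ, z = sin φ).
The central angle between the endpoints is δ = arccos(p₁·p₂) ≈ 1.330 rad (76.2°).
Interpolate at f = 1/2 with slerp weights a = sin((1−f)δ)/sin δ ≈ 0.635, b = sin(fδ)/sin δ ≈ 0.635.
p = a·p₁ + b·p₂ ≈ (0.763, -0.426, 0.486); φ = arcsin(p_z) ≈ 29.10°, λ = atan2(p_y, p_x) ≈ -29.15°.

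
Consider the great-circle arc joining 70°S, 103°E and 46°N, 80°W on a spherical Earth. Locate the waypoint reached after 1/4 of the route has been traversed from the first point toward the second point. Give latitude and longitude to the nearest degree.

≈ 71°S, 87°W

Write both endpoints as unit vectors p₁, p₂ with components (cos φ cos λ, cos φ sin λ, sin φ).
The central angle between the endpoints is δ = arccos(p₁·p₂) ≈ 2.722 rad (156.0°).
Interpolate at f = 1/4 with slerp weights a = sin((1−f)δ)/sin δ ≈ 2.187, b = sin(fδ)/sin δ ≈ 1.544.
p = a·p₁ + b·p₂ ≈ (0.018, -0.327, -0.945); φ = arcsin(p_z) ≈ -70.86°, λ = atan2(p_y, p_x) ≈ -86.86°.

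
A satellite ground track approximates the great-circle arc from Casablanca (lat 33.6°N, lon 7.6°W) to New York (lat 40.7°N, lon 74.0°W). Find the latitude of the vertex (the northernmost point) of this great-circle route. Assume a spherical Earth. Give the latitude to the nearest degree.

≈ 43°N

The great circle lies in the plane with unit normal n̂ = (p₁ × p₂)/|p₁ × p₂|.
Here n̂_z ≈ -0.733; the vertex latitude is φ_max = arccos|n̂_z| ≈ 42.9°.
Check via Clairaut: cos φ_max = |cos φ₁| · sin C = cos(33.6°)·sin(61.6°) ≈ 0.733, again giving ≈ 42.9°.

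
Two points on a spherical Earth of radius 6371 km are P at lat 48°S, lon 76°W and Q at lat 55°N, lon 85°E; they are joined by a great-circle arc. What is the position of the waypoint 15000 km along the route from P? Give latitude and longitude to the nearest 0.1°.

≈ lat 54.6°N, lon 28.9°E

Write both endpoints as unit vectors p₁, p₂ with components (cos φ cos λ, cos φ sin λ, sin φ).
The central angle between the endpoints is δ = arccos(p₁·p₂) ≈ 2.903 rad (166.3°). The total great-circle distance is δ·R ≈ 2.903 × 6371 ≈ 18494 km, so the target fraction is f = 15000/18494 ≈ 0.811.
Interpolate at f ≈ 0.811 with slerp weights a = sin((1−f)δ)/sin δ ≈ 2.205, b = sin(fδ)/sin δ ≈ 2.995.
p = a·p₁ + b·p₂ ≈ (0.507, 0.280, 0.815); φ = arcsin(p_z) ≈ 54.62°, λ = atan2(p_y, p_x) ≈ 28.95°.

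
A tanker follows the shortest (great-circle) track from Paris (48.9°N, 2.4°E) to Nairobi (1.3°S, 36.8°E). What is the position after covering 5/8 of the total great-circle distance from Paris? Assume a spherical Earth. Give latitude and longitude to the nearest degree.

Convert each endpoint to a unit vector on the sphere (x = cos φ cos λ, y = cos φ sin λ, z = sin φ).
The central angle between the endpoints is δ = arccos(p₁·p₂) ≈ 1.018 rad (58.3°).
Interpolate at f = 5/8 with slerp weights a = sin((1−f)δ)/sin δ ≈ 0.438, b = sin(fδ)/sin δ ≈ 0.698.
p = a·p₁ + b·p₂ ≈ (0.846, 0.430, 0.314); φ = arcsin(p_z) ≈ 18.30°, λ = atan2(p_y, p_x) ≈ 26.94°.

≈ 18°N, 27°E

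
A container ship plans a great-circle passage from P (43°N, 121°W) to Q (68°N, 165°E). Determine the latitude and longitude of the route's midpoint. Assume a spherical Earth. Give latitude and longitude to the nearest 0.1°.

Write both endpoints as unit vectors p₁, p₂ with components (cos φ cos λ, cos φ sin λ, sin φ).
The central angle between the endpoints is δ = arccos(p₁·p₂) ≈ 0.784 rad (44.9°).
Interpolate at f = 1/2 with slerp weights a = sin((1−f)δ)/sin δ ≈ 0.541, b = sin(fδ)/sin δ ≈ 0.541.
p = a·p₁ + b·p₂ ≈ (-0.400, -0.287, 0.871); φ = arcsin(p_z) ≈ 60.54°, λ = atan2(p_y, p_x) ≈ -144.34°.

≈ (60.5°N, 144.3°W)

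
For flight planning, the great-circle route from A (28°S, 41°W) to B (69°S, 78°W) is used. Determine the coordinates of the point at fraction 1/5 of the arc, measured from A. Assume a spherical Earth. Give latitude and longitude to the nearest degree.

Convert each endpoint to a unit vector on the sphere (x = cos φ cos λ, y = cos φ sin λ, z = sin φ).
The central angle between the endpoints is δ = arccos(p₁·p₂) ≈ 0.808 rad (46.3°).
Interpolate at f = 1/5 with slerp weights a = sin((1−f)δ)/sin δ ≈ 0.833, b = sin(fδ)/sin δ ≈ 0.223.
p = a·p₁ + b·p₂ ≈ (0.572, -0.561, -0.599); φ = arcsin(p_z) ≈ -36.79°, λ = atan2(p_y, p_x) ≈ -44.44°.

≈ (37°S, 44°W)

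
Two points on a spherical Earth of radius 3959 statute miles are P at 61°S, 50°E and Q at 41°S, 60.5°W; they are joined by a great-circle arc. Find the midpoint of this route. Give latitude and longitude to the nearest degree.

≈ 64°S, 23°W

Write both endpoints as unit vectors p₁, p₂ with components (cos φ cos λ, cos φ sin λ, sin φ).
The central angle between the endpoints is δ = arccos(p₁·p₂) ≈ 1.109 rad (63.5°).
Interpolate at f = 1/2 with slerp weights a = sin((1−f)δ)/sin δ ≈ 0.588, b = sin(fδ)/sin δ ≈ 0.588.
p = a·p₁ + b·p₂ ≈ (0.402, -0.168, -0.900); φ = arcsin(p_z) ≈ -64.18°, λ = atan2(p_y, p_x) ≈ -22.68°.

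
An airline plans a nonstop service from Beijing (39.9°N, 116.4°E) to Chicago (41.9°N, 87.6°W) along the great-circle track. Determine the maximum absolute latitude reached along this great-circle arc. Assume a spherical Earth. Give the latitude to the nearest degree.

The great circle lies in the plane with unit normal n̂ = (p₁ × p₂)/|p₁ × p₂|.
Here n̂_z ≈ +0.233; the vertex latitude is φ_max = arccos|n̂_z| ≈ 76.5°.

≈ 77°N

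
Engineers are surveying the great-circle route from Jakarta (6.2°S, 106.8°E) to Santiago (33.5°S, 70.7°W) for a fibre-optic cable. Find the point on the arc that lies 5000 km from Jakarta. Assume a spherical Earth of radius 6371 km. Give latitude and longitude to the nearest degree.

The haversine formula gives a central angle δ ≈ 2.447 rad (140.2°) between the endpoints. The total great-circle distance is δ·R ≈ 2.447 × 6371 ≈ 15593 km, so the target fraction is f = 5000/15593 ≈ 0.321.
Interpolate at f ≈ 0.321 with slerp weights a = sin((1−f)δ)/sin δ ≈ 1.557, b = sin(fδ)/sin δ ≈ 1.105.
p = a·p₁ + b·p₂ ≈ (-0.143, 0.612, -0.778); φ = arcsin(p_z) ≈ -51.06°, λ = atan2(p_y, p_x) ≈ 103.13°.

≈ 51°S, 103°E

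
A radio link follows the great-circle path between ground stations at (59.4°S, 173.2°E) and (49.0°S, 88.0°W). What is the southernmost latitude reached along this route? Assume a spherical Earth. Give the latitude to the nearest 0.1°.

The great circle lies in the plane with unit normal n̂ = (p₁ × p₂)/|p₁ × p₂|.
Here n̂_z ≈ +0.412; the vertex latitude is φ_max = arccos|n̂_z| ≈ 65.7°.
Check via Clairaut: cos φ_max = |cos φ₁| · sin C = cos(59.4°)·sin(126.0°) ≈ 0.412, again giving ≈ 65.7°.

≈ 65.7°S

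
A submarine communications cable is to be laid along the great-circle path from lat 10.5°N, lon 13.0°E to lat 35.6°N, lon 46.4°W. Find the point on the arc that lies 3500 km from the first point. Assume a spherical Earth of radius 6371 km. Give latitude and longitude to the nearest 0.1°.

Convert each endpoint to a unit vector on the sphere (x = cos φ cos λ, y = cos φ sin λ, z = sin φ).
The central angle between the endpoints is δ = arccos(p₁·p₂) ≈ 1.032 rad (59.1°). The total great-circle distance is δ·R ≈ 1.032 × 6371 ≈ 6575 km, so the target fraction is f = 3500/6575 ≈ 0.532.
Interpolate at f ≈ 0.532 with slerp weights a = sin((1−f)δ)/sin δ ≈ 0.541, b = sin(fδ)/sin δ ≈ 0.608.
p = a·p₁ + b·p₂ ≈ (0.859, -0.239, 0.453); φ = arcsin(p_z) ≈ 26.91°, λ = atan2(p_y, p_x) ≈ -15.52°.

≈ lat 26.9°N, lon 15.5°W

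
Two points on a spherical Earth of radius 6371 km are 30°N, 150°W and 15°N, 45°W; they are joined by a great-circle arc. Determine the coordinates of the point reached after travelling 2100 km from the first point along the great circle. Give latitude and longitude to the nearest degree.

Convert each endpoint to a unit vector on the sphere (x = cos φ cos λ, y = cos φ sin λ, z = sin φ).
The central angle between the endpoints is δ = arccos(p₁·p₂) ≈ 1.658 rad (95.0°). The total great-circle distance is δ·R ≈ 1.658 × 6371 ≈ 10563 km, so the target fraction is f = 2100/10563 ≈ 0.199.
Interpolate at f ≈ 0.199 with slerp weights a = sin((1−f)δ)/sin δ ≈ 0.974, b = sin(fδ)/sin δ ≈ 0.325.
p = a·p₁ + b·p₂ ≈ (-0.509, -0.644, 0.571); φ = arcsin(p_z) ≈ 34.84°, λ = atan2(p_y, p_x) ≈ -128.32°.

≈ 35°N, 128°W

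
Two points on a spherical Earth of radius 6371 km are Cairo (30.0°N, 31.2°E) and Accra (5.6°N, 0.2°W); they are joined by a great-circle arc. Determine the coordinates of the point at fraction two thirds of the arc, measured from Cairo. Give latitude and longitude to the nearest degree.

≈ 14°N, 9°E

Convert each endpoint to a unit vector on the sphere (x = cos φ cos λ, y = cos φ sin λ, z = sin φ).
The central angle between the endpoints is δ = arccos(p₁·p₂) ≈ 0.669 rad (38.3°).
Interpolate at f = 2/3 with slerp weights a = sin((1−f)δ)/sin δ ≈ 0.357, b = sin(fδ)/sin δ ≈ 0.696.
p = a·p₁ + b·p₂ ≈ (0.956, 0.158, 0.246); φ = arcsin(p_z) ≈ 14.25°, λ = atan2(p_y, p_x) ≈ 9.36°.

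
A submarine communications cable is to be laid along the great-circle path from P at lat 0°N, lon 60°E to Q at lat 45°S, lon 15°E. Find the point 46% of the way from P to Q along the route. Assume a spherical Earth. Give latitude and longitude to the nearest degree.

Write both endpoints as unit vectors p₁, p₂ with components (cos φ cos λ, cos φ sin λ, sin φ).
The central angle between the endpoints is δ = arccos(p₁·p₂) ≈ 1.047 rad (60.0°).
Interpolate at f = 0.46 with slerp weights a = sin((1−f)δ)/sin δ ≈ 0.619, b = sin(fδ)/sin δ ≈ 0.535.
p = a·p₁ + b·p₂ ≈ (0.675, 0.634, -0.378); φ = arcsin(p_z) ≈ -22.23°, λ = atan2(p_y, p_x) ≈ 43.20°.

≈ lat 22°S, lon 43°E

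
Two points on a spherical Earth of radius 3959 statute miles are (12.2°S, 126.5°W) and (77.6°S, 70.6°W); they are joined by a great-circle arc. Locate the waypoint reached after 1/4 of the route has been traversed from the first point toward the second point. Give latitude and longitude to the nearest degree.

≈ (30°S, 123°W)

Write both endpoints as unit vectors p₁, p₂ with components (cos φ cos λ, cos φ sin λ, sin φ).
The central angle between the endpoints is δ = arccos(p₁·p₂) ≈ 1.241 rad (71.1°).
Interpolate at f = 1/4 with slerp weights a = sin((1−f)δ)/sin δ ≈ 0.848, b = sin(fδ)/sin δ ≈ 0.323.
p = a·p₁ + b·p₂ ≈ (-0.470, -0.731, -0.494); φ = arcsin(p_z) ≈ -29.62°, λ = atan2(p_y, p_x) ≈ -122.72°.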